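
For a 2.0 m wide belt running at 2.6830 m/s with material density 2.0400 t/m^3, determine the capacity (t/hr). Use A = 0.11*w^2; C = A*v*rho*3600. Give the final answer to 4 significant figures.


A = 0.11 * 2.0^2 = 0.44 m^2
C = 0.44 * 2.6830 * 2.0400 * 3600
C = 8670 t/hr


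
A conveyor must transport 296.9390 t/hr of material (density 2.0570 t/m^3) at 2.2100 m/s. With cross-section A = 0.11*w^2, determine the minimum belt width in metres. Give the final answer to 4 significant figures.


A_req = 296.9390 / (2.2100 * 2.0570 * 3600) = 0.0181442 m^2
w = sqrt(0.0181442 / 0.11)
w = 0.4061 m


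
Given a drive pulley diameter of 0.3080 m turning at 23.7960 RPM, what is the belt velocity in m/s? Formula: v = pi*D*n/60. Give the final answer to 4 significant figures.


v = pi * 0.3080 * 23.7960 / 60
v = 0.3838 m/s


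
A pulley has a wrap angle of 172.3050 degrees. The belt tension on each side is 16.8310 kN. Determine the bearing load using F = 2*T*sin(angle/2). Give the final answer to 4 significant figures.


F = 2 * 16.8310 * sin(172.3050/2 deg)
F = 33.59 kN


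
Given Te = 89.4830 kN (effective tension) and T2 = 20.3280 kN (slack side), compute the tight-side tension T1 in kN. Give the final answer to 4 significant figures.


T1 = Te + T2 = 89.4830 + 20.3280
T1 = 109.8 kN


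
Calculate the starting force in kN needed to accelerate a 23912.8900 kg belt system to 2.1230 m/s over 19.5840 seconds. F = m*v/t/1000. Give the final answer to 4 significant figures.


F = 23912.8900 * 2.1230 / 19.5840 / 1000
F = 2.592 kN


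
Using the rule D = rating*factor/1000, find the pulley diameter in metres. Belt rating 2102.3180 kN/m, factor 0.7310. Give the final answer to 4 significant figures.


D = 2102.3180 * 0.7310 / 1000
D = 1.537 m


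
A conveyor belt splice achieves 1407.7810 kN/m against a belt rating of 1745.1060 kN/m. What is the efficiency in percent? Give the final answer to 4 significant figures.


Eff = 1407.7810 / 1745.1060 * 100
Eff = 80.67 %


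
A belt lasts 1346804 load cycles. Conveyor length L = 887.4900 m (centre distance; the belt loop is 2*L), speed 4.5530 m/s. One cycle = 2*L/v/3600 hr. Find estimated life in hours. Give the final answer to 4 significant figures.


cycle_time = 2 * 887.4900 / 4.5530 / 3600 = 0.108291 hr
life = 1346804 * 0.108291 = 145800 hours


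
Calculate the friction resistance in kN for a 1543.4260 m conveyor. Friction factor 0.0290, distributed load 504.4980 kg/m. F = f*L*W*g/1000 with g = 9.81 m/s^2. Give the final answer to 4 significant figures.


F = 0.0290 * 1543.4260 * 504.4980 * 9.81 / 1000
F = 221.5 kN


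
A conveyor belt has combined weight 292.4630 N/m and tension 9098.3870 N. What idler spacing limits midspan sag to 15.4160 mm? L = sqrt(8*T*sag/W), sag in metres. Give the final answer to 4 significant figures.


sag = 15.4160/1000 = 0.015416 m
L = sqrt(8 * 9098.3870 * 0.015416 / 292.4630)
L = 1.959 m


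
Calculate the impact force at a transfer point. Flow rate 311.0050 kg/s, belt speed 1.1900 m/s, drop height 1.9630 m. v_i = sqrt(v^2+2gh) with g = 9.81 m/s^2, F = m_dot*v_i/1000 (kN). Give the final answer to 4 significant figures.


v_i = sqrt(1.1900^2 + 2*9.81*1.9630) = 6.31903 m/s
F = 311.0050 * 6.31903 / 1000
F = 1.965 kN


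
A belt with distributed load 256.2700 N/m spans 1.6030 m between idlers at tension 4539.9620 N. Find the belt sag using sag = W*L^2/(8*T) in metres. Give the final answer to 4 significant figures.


sag = 256.2700 * 1.6030^2 / (8 * 4539.9620)
sag = 0.01813 m


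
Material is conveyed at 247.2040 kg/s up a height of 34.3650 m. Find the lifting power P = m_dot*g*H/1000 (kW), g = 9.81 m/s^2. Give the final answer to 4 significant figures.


P = 247.2040 * 9.81 * 34.3650 / 1000
P = 83.34 kW


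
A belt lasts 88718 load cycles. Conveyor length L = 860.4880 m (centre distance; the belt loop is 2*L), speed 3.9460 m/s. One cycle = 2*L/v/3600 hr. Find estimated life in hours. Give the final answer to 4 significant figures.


cycle_time = 2 * 860.4880 / 3.9460 / 3600 = 0.121148 hr
life = 88718 * 0.121148 = 10750 hours


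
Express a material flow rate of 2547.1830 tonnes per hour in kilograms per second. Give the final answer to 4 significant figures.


m_dot = 2547.1830 * 1000 / 3600
m_dot = 707.6 kg/s


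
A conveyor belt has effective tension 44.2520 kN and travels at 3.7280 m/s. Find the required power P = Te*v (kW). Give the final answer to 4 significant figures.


P = Te * v = 44.2520 * 3.7280
P = 165.0 kW


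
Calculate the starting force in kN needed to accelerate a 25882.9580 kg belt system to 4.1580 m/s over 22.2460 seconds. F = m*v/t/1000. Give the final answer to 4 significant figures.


F = 25882.9580 * 4.1580 / 22.2460 / 1000
F = 4.838 kN


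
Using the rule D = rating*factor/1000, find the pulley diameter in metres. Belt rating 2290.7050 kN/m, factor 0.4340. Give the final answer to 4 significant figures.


D = 2290.7050 * 0.4340 / 1000
D = 0.9942 m


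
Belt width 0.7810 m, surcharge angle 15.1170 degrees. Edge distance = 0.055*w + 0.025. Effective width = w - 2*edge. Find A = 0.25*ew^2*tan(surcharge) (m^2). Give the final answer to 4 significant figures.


edge = 0.055*0.7810 + 0.025 = 0.067955 m
ew = 0.7810 - 2*0.067955 = 0.64509 m
A = 0.25 * 0.64509^2 * tan(15.1170 deg)
A = 0.02810 m^2


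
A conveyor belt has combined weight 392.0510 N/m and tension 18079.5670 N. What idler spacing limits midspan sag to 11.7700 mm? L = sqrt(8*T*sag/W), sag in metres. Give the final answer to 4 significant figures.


sag = 11.7700/1000 = 0.011770 m
L = sqrt(8 * 18079.5670 * 0.011770 / 392.0510)
L = 2.084 m


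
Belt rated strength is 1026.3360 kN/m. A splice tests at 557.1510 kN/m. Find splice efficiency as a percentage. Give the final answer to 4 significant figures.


Eff = 557.1510 / 1026.3360 * 100
Eff = 54.29 %


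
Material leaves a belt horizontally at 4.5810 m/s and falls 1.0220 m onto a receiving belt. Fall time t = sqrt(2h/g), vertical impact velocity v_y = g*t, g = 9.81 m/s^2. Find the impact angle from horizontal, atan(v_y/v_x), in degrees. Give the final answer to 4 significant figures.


t = sqrt(2*1.0220/9.81) = 0.456463 s
v_y = 9.81 * 0.456463 = 4.4779 m/s
angle = atan(4.4779 / 4.5810) = 44.35 deg


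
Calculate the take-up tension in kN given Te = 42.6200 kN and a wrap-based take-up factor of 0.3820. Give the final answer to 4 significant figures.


T_tu = 42.6200 * 0.3820
T_tu = 16.28 kN


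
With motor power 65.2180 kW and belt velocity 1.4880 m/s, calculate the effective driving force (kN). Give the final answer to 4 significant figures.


Te = P / v = 65.2180 / 1.4880
Te = 43.83 kN


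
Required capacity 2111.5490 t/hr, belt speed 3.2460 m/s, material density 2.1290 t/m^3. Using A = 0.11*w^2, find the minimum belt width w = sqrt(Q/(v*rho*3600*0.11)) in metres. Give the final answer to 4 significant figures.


A_req = 2111.5490 / (3.2460 * 2.1290 * 3600) = 0.084874 m^2
w = sqrt(0.084874 / 0.11)
w = 0.8784 m


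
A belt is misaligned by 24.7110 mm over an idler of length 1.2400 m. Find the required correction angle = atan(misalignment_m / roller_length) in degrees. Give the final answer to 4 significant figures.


misalign_m = 24.7110 / 1000 = 0.024711 m
angle = atan(0.024711 / 1.2400)
angle = 1.142 deg


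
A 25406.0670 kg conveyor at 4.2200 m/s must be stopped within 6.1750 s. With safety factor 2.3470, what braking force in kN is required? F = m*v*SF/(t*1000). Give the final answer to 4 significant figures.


F = 25406.0670 * 4.2200 / 6.1750 * 2.3470 / 1000
F = 40.75 kN


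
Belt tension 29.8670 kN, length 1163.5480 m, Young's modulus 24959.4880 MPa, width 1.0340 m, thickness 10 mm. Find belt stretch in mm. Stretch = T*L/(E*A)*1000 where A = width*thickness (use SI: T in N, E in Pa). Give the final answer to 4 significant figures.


A = 1.0340 * 0.01 = 0.01034 m^2
Stretch = 29.8670*1000 * 1163.5480 / (24959.4880e6 * 0.01034) * 1000
Stretch = 134.7 mm


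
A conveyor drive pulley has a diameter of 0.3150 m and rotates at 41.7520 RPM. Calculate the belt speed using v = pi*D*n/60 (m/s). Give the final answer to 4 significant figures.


v = pi * 0.3150 * 41.7520 / 60
v = 0.6886 m/s


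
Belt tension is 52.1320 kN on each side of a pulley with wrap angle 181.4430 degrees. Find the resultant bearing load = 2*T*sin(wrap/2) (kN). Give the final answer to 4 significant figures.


F = 2 * 52.1320 * sin(181.4430/2 deg)
F = 104.3 kN


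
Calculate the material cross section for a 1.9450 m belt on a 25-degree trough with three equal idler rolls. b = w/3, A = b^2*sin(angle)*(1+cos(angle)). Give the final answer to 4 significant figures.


b = 1.9450/3 = 0.648333 m
A = 0.648333^2 * sin(25 deg) * (1 + cos(25 deg))
A = 0.3386 m^2


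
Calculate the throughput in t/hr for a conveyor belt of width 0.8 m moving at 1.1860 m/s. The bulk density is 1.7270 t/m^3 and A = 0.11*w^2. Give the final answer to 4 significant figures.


A = 0.11 * 0.8^2 = 0.0704 m^2
C = 0.0704 * 1.1860 * 1.7270 * 3600
C = 519.1 t/hr


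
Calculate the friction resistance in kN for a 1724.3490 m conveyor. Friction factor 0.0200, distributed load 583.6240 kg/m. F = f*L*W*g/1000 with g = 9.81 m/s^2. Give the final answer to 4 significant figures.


F = 0.0200 * 1724.3490 * 583.6240 * 9.81 / 1000
F = 197.5 kN


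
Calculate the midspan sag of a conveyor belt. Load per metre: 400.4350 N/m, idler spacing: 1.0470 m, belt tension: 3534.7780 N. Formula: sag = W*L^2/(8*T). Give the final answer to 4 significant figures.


sag = 400.4350 * 1.0470^2 / (8 * 3534.7780)
sag = 0.01552 m


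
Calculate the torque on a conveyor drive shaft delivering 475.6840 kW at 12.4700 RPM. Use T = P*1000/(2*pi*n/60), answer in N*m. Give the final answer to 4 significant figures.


omega = 2*pi*12.4700/60 = 1.30586 rad/s
T = 475.6840*1000 / 1.30586
T = 364300 N*m


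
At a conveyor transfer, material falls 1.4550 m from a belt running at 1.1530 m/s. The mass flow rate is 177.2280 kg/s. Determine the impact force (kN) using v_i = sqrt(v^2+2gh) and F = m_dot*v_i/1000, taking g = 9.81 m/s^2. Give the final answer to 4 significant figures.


v_i = sqrt(1.1530^2 + 2*9.81*1.4550) = 5.46594 m/s
F = 177.2280 * 5.46594 / 1000
F = 0.9687 kN


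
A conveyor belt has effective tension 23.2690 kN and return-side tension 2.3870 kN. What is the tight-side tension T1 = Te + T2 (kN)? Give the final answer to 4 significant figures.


T1 = Te + T2 = 23.2690 + 2.3870
T1 = 25.66 kN


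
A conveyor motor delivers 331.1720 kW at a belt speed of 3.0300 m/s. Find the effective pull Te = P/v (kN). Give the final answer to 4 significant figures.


Te = P / v = 331.1720 / 3.0300
Te = 109.3 kN


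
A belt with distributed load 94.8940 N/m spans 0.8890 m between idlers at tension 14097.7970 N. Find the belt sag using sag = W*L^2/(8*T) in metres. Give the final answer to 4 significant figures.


sag = 94.8940 * 0.8890^2 / (8 * 14097.7970)
sag = 0.0006650 m


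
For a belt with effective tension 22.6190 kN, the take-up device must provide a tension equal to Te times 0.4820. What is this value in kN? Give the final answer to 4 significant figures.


T_tu = 22.6190 * 0.4820
T_tu = 10.90 kN


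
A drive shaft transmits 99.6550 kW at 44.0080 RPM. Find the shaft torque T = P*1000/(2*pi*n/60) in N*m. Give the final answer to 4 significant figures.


omega = 2*pi*44.0080/60 = 4.60851 rad/s
T = 99.6550*1000 / 4.60851
T = 21620 N*m


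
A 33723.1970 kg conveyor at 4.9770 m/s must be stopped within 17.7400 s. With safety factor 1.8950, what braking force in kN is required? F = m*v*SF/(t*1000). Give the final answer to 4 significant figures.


F = 33723.1970 * 4.9770 / 17.7400 * 1.8950 / 1000
F = 17.93 kN


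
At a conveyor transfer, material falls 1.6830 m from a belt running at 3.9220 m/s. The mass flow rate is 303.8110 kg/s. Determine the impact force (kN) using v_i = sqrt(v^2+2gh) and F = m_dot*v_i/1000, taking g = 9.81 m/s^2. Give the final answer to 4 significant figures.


v_i = sqrt(3.9220^2 + 2*9.81*1.6830) = 6.95719 m/s
F = 303.8110 * 6.95719 / 1000
F = 2.114 kN


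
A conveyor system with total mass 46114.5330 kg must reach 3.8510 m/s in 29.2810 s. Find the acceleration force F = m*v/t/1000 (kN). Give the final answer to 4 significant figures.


F = 46114.5330 * 3.8510 / 29.2810 / 1000
F = 6.065 kN


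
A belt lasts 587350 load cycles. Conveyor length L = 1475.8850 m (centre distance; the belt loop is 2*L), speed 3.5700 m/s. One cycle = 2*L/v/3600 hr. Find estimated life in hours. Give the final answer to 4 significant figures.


cycle_time = 2 * 1475.8850 / 3.5700 / 3600 = 0.229674 hr
life = 587350 * 0.229674 = 134900 hours


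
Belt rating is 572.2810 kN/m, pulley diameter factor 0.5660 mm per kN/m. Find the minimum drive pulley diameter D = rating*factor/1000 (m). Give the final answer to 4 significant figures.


D = 572.2810 * 0.5660 / 1000
D = 0.3239 m


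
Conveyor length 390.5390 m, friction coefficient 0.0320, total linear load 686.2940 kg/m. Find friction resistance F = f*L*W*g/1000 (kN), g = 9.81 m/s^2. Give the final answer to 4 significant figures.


F = 0.0320 * 390.5390 * 686.2940 * 9.81 / 1000
F = 84.14 kN


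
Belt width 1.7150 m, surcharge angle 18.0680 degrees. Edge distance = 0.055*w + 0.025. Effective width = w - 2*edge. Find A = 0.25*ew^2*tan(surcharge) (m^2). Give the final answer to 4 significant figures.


edge = 0.055*1.7150 + 0.025 = 0.119325 m
ew = 1.7150 - 2*0.119325 = 1.47635 m
A = 0.25 * 1.47635^2 * tan(18.0680 deg)
A = 0.1778 m^2


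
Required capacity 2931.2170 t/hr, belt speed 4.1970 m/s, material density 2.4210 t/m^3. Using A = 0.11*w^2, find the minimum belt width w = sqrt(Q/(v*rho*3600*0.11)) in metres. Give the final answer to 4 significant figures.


A_req = 2931.2170 / (4.1970 * 2.4210 * 3600) = 0.0801331 m^2
w = sqrt(0.0801331 / 0.11)
w = 0.8535 m


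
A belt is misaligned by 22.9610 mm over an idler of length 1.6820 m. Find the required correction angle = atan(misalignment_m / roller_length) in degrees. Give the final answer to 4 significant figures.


misalign_m = 22.9610 / 1000 = 0.022961 m
angle = atan(0.022961 / 1.6820)
angle = 0.7821 deg


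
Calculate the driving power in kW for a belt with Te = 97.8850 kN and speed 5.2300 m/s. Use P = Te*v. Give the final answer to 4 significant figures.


P = Te * v = 97.8850 * 5.2300
P = 511.9 kW


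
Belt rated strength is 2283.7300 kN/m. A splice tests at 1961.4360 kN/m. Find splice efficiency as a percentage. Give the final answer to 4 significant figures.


Eff = 1961.4360 / 2283.7300 * 100
Eff = 85.89 %


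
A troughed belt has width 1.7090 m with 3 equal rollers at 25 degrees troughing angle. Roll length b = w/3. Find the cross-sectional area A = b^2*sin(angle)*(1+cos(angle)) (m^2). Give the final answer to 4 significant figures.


b = 1.7090/3 = 0.569667 m
A = 0.569667^2 * sin(25 deg) * (1 + cos(25 deg))
A = 0.2614 m^2


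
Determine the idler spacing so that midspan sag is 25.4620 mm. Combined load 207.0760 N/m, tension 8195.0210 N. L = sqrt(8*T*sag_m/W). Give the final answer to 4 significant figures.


sag = 25.4620/1000 = 0.025462 m
L = sqrt(8 * 8195.0210 * 0.025462 / 207.0760)
L = 2.839 m


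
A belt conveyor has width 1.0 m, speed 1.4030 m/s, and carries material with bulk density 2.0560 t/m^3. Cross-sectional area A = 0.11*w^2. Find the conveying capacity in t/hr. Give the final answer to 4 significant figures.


A = 0.11 * 1.0^2 = 0.11 m^2
C = 0.11 * 1.4030 * 2.0560 * 3600
C = 1142 t/hr


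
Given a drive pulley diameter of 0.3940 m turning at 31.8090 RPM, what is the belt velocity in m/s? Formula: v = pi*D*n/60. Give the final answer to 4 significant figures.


v = pi * 0.3940 * 31.8090 / 60
v = 0.6562 m/s


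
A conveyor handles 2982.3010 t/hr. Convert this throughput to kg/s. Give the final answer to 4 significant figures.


m_dot = 2982.3010 * 1000 / 3600
m_dot = 828.4 kg/s


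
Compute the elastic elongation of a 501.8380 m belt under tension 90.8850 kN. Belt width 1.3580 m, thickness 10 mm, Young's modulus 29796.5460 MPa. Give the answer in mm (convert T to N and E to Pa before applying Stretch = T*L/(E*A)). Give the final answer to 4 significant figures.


A = 1.3580 * 0.01 = 0.01358 m^2
Stretch = 90.8850*1000 * 501.8380 / (29796.5460e6 * 0.01358) * 1000
Stretch = 112.7 mm


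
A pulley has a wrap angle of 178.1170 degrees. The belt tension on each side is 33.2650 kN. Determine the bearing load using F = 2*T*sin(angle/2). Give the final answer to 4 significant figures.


F = 2 * 33.2650 * sin(178.1170/2 deg)
F = 66.52 kN


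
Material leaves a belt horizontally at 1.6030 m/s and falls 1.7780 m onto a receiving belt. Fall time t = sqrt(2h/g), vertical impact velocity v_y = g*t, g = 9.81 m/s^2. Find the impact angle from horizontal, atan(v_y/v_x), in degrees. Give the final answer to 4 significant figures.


t = sqrt(2*1.7780/9.81) = 0.602069 s
v_y = 9.81 * 0.602069 = 5.9063 m/s
angle = atan(5.9063 / 1.6030) = 74.82 deg


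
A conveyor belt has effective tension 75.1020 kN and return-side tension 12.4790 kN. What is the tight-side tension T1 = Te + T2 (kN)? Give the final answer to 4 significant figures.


T1 = Te + T2 = 75.1020 + 12.4790
T1 = 87.58 kN


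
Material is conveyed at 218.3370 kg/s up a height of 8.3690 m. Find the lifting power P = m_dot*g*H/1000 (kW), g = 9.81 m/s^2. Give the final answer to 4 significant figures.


P = 218.3370 * 9.81 * 8.3690 / 1000
P = 17.93 kW


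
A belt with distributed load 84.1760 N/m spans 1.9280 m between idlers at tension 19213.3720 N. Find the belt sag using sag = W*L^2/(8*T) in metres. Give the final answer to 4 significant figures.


sag = 84.1760 * 1.9280^2 / (8 * 19213.3720)
sag = 0.002036 m


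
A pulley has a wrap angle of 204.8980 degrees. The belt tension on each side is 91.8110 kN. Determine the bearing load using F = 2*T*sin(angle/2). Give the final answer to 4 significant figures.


F = 2 * 91.8110 * sin(204.8980/2 deg)
F = 179.3 kN


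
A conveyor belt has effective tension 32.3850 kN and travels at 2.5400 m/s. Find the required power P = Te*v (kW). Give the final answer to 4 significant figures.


P = Te * v = 32.3850 * 2.5400
P = 82.26 kW


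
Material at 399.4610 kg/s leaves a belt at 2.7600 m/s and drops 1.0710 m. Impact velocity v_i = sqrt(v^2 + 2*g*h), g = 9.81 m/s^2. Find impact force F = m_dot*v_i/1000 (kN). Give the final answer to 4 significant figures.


v_i = sqrt(2.7600^2 + 2*9.81*1.0710) = 5.35076 m/s
F = 399.4610 * 5.35076 / 1000
F = 2.137 kN


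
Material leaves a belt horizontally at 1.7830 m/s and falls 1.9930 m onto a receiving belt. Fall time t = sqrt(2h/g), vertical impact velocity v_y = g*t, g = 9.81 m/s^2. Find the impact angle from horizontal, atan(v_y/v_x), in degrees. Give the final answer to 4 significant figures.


t = sqrt(2*1.9930/9.81) = 0.637432 s
v_y = 9.81 * 0.637432 = 6.25321 m/s
angle = atan(6.25321 / 1.7830) = 74.09 deg


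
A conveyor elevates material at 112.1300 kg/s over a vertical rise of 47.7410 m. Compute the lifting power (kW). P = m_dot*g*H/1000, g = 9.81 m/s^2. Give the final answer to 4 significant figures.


P = 112.1300 * 9.81 * 47.7410 / 1000
P = 52.51 kW


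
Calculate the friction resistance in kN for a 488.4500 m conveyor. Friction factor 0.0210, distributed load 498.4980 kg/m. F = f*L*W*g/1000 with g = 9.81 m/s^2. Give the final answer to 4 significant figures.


F = 0.0210 * 488.4500 * 498.4980 * 9.81 / 1000
F = 50.16 kN


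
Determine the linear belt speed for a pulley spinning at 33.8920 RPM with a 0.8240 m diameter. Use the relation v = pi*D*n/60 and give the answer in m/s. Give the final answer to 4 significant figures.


v = pi * 0.8240 * 33.8920 / 60
v = 1.462 m/s


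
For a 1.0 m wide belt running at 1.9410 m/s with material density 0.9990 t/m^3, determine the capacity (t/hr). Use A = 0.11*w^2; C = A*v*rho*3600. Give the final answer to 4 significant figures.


A = 0.11 * 1.0^2 = 0.11 m^2
C = 0.11 * 1.9410 * 0.9990 * 3600
C = 767.9 t/hr


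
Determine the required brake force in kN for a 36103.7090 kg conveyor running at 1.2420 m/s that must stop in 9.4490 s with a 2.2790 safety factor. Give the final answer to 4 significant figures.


F = 36103.7090 * 1.2420 / 9.4490 * 2.2790 / 1000
F = 10.82 kN


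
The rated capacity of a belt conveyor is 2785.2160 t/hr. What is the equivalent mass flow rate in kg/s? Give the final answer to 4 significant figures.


m_dot = 2785.2160 * 1000 / 3600
m_dot = 773.7 kg/s


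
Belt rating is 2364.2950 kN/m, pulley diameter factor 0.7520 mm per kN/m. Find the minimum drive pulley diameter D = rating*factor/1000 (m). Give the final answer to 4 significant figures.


D = 2364.2950 * 0.7520 / 1000
D = 1.778 m


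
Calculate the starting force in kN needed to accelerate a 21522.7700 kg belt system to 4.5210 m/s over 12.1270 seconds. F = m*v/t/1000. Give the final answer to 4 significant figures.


F = 21522.7700 * 4.5210 / 12.1270 / 1000
F = 8.024 kN


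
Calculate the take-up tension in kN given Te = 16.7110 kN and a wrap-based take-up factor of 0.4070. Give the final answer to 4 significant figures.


T_tu = 16.7110 * 0.4070
T_tu = 6.801 kN


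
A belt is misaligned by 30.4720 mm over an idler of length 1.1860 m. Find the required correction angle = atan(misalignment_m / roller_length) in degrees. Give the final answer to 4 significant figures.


misalign_m = 30.4720 / 1000 = 0.030472 m
angle = atan(0.030472 / 1.1860)
angle = 1.472 deg


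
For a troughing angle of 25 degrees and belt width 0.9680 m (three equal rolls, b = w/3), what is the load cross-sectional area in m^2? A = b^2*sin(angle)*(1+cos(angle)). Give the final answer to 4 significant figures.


b = 0.9680/3 = 0.322667 m
A = 0.322667^2 * sin(25 deg) * (1 + cos(25 deg))
A = 0.08388 m^2


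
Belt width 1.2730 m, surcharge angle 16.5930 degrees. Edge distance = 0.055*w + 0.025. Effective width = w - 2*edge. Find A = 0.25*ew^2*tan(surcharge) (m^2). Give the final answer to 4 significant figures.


edge = 0.055*1.2730 + 0.025 = 0.095015 m
ew = 1.2730 - 2*0.095015 = 1.08297 m
A = 0.25 * 1.08297^2 * tan(16.5930 deg)
A = 0.08737 m^2


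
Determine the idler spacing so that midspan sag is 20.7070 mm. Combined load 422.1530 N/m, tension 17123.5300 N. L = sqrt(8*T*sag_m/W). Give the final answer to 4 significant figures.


sag = 20.7070/1000 = 0.020707 m
L = sqrt(8 * 17123.5300 * 0.020707 / 422.1530)
L = 2.592 m


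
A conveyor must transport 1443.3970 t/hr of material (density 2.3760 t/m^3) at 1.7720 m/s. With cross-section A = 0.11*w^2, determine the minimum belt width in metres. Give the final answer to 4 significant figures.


A_req = 1443.3970 / (1.7720 * 2.3760 * 3600) = 0.0952299 m^2
w = sqrt(0.0952299 / 0.11)
w = 0.9304 m


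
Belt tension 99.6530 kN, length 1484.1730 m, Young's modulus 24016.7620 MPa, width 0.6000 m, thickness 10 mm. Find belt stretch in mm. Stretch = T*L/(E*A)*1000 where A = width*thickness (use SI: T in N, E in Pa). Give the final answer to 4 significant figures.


A = 0.6000 * 0.01 = 0.00600 m^2
Stretch = 99.6530*1000 * 1484.1730 / (24016.7620e6 * 0.00600) * 1000
Stretch = 1026 mm


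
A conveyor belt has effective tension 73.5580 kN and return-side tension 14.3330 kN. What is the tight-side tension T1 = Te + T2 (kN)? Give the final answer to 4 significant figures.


T1 = Te + T2 = 73.5580 + 14.3330
T1 = 87.89 kN


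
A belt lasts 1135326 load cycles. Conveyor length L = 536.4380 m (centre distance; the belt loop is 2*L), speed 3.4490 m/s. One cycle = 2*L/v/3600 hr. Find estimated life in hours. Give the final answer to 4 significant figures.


cycle_time = 2 * 536.4380 / 3.4490 / 3600 = 0.086408 hr
life = 1135326 * 0.086408 = 98100 hours


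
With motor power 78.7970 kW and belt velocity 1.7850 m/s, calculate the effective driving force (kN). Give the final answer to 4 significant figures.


Te = P / v = 78.7970 / 1.7850
Te = 44.14 kN


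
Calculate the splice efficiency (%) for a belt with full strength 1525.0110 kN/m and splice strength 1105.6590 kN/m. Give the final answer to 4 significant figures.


Eff = 1105.6590 / 1525.0110 * 100
Eff = 72.50 %


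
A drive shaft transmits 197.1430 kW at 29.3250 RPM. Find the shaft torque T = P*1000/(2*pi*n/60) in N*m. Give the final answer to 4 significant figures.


omega = 2*pi*29.3250/60 = 3.07091 rad/s
T = 197.1430*1000 / 3.07091
T = 64200 N*m


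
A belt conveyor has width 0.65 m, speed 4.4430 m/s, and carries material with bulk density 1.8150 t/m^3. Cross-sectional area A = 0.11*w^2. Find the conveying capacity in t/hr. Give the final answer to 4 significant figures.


A = 0.11 * 0.65^2 = 0.046475 m^2
C = 0.046475 * 4.4430 * 1.8150 * 3600
C = 1349 t/hr


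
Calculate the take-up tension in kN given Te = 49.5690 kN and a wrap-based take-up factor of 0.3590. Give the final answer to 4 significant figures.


T_tu = 49.5690 * 0.3590
T_tu = 17.80 kN


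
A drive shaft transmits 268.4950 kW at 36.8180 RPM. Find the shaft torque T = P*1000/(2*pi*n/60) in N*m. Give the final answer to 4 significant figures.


omega = 2*pi*36.8180/60 = 3.85557 rad/s
T = 268.4950*1000 / 3.85557
T = 69640 N*m


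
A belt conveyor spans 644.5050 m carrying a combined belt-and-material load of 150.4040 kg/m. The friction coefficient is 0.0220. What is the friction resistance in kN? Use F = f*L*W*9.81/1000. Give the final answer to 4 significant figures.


F = 0.0220 * 644.5050 * 150.4040 * 9.81 / 1000
F = 20.92 kN


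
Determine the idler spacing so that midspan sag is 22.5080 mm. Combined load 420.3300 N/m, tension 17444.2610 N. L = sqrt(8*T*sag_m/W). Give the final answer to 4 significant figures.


sag = 22.5080/1000 = 0.022508 m
L = sqrt(8 * 17444.2610 * 0.022508 / 420.3300)
L = 2.734 m


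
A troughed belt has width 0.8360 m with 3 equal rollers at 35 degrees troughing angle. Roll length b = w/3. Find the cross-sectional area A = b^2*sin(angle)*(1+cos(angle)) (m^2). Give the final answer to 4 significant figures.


b = 0.8360/3 = 0.278667 m
A = 0.278667^2 * sin(35 deg) * (1 + cos(35 deg))
A = 0.08103 m^2


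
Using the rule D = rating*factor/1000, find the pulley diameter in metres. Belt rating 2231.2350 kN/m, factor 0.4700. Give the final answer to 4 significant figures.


D = 2231.2350 * 0.4700 / 1000
D = 1.049 m


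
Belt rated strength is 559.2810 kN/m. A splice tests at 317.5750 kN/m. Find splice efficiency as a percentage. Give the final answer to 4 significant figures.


Eff = 317.5750 / 559.2810 * 100
Eff = 56.78 %


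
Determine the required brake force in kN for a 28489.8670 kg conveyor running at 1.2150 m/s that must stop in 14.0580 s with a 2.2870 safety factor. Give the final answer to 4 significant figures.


F = 28489.8670 * 1.2150 / 14.0580 * 2.2870 / 1000
F = 5.631 kN


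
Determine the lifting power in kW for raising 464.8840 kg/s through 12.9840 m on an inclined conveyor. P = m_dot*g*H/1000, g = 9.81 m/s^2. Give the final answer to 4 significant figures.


P = 464.8840 * 9.81 * 12.9840 / 1000
P = 59.21 kW


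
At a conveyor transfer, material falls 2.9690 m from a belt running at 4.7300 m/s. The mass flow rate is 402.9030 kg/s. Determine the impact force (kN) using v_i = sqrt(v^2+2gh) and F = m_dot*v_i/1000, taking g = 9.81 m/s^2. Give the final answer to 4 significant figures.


v_i = sqrt(4.7300^2 + 2*9.81*2.9690) = 8.97912 m/s
F = 402.9030 * 8.97912 / 1000
F = 3.618 kN


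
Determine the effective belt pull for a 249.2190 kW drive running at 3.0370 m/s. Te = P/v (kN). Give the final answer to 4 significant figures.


Te = P / v = 249.2190 / 3.0370
Te = 82.06 kN


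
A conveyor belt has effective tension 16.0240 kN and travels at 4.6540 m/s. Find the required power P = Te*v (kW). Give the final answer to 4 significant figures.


P = Te * v = 16.0240 * 4.6540
P = 74.58 kW


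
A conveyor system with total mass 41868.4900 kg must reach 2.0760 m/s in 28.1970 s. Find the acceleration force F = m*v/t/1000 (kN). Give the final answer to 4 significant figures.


F = 41868.4900 * 2.0760 / 28.1970 / 1000
F = 3.083 kN


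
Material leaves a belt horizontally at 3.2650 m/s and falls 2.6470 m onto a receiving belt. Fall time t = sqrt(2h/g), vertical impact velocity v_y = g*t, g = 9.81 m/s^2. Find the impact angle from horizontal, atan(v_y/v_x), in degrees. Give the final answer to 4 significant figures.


t = sqrt(2*2.6470/9.81) = 0.734611 s
v_y = 9.81 * 0.734611 = 7.20653 m/s
angle = atan(7.20653 / 3.2650) = 65.63 deg


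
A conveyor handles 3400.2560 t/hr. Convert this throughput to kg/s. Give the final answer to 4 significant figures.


m_dot = 3400.2560 * 1000 / 3600
m_dot = 944.5 kg/s


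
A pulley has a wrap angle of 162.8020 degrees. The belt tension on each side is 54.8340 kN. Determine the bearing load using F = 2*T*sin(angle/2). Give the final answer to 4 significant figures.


F = 2 * 54.8340 * sin(162.8020/2 deg)
F = 108.4 kN


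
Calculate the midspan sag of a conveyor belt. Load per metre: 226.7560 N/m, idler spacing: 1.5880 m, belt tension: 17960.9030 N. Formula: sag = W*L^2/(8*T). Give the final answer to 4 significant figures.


sag = 226.7560 * 1.5880^2 / (8 * 17960.9030)
sag = 0.003980 m


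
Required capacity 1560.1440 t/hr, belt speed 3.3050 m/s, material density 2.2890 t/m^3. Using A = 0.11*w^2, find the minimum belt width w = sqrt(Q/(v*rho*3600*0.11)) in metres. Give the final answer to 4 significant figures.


A_req = 1560.1440 / (3.3050 * 2.2890 * 3600) = 0.0572855 m^2
w = sqrt(0.0572855 / 0.11)
w = 0.7216 m


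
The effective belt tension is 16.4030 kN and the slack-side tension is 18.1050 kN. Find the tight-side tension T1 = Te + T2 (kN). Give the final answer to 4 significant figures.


T1 = Te + T2 = 16.4030 + 18.1050
T1 = 34.51 kN


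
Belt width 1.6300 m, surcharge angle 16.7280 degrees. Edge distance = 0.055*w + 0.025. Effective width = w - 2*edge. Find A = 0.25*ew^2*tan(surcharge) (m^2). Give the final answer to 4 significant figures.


edge = 0.055*1.6300 + 0.025 = 0.11465 m
ew = 1.6300 - 2*0.11465 = 1.4007 m
A = 0.25 * 1.4007^2 * tan(16.7280 deg)
A = 0.1474 m^2


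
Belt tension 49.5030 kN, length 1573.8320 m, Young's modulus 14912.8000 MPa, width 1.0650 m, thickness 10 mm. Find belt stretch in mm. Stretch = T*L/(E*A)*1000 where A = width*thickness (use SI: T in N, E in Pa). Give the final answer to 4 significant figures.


A = 1.0650 * 0.01 = 0.01065 m^2
Stretch = 49.5030*1000 * 1573.8320 / (14912.8000e6 * 0.01065) * 1000
Stretch = 490.5 mm


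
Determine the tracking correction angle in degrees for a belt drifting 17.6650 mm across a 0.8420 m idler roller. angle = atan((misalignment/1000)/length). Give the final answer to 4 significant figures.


misalign_m = 17.6650 / 1000 = 0.017665 m
angle = atan(0.017665 / 0.8420)
angle = 1.202 deg


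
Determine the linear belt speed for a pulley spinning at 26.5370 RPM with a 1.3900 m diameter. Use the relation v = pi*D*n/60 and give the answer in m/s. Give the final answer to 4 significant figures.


v = pi * 1.3900 * 26.5370 / 60
v = 1.931 m/s


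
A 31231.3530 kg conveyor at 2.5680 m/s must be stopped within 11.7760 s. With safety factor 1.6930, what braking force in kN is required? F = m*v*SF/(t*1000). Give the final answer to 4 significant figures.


F = 31231.3530 * 2.5680 / 11.7760 * 1.6930 / 1000
F = 11.53 kN


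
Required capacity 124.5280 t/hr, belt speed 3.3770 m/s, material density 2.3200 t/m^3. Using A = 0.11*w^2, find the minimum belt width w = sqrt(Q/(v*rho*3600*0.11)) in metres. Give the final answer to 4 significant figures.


A_req = 124.5280 / (3.3770 * 2.3200 * 3600) = 0.00441515 m^2
w = sqrt(0.00441515 / 0.11)
w = 0.2003 m


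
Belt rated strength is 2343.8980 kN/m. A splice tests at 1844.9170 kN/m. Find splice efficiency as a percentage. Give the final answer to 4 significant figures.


Eff = 1844.9170 / 2343.8980 * 100
Eff = 78.71 %


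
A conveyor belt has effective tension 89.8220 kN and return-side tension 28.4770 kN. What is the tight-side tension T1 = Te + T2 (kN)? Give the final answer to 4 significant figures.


T1 = Te + T2 = 89.8220 + 28.4770
T1 = 118.3 kN


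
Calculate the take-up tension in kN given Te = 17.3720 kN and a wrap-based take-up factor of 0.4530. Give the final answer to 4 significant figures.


T_tu = 17.3720 * 0.4530
T_tu = 7.870 kN


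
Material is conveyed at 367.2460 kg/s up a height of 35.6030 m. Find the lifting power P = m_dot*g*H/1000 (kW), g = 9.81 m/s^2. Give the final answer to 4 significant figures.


P = 367.2460 * 9.81 * 35.6030 / 1000
P = 128.3 kW


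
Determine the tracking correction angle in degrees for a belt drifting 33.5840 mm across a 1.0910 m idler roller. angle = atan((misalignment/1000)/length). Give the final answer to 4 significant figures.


misalign_m = 33.5840 / 1000 = 0.033584 m
angle = atan(0.033584 / 1.0910)
angle = 1.763 deg


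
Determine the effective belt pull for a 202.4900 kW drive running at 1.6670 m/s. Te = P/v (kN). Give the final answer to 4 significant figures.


Te = P / v = 202.4900 / 1.6670
Te = 121.5 kN


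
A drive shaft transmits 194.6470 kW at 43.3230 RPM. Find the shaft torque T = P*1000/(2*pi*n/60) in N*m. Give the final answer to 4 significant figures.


omega = 2*pi*43.3230/60 = 4.53677 rad/s
T = 194.6470*1000 / 4.53677
T = 42900 N*m


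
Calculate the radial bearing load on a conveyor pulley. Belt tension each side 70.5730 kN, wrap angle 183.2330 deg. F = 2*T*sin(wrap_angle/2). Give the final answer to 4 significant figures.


F = 2 * 70.5730 * sin(183.2330/2 deg)
F = 141.1 kN


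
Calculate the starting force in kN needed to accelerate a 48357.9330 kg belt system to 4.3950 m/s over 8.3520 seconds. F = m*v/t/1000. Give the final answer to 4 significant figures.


F = 48357.9330 * 4.3950 / 8.3520 / 1000
F = 25.45 kN


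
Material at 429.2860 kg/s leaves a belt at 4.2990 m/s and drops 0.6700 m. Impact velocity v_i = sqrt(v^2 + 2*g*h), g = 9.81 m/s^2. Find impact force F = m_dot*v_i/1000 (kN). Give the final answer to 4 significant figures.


v_i = sqrt(4.2990^2 + 2*9.81*0.6700) = 5.62377 m/s
F = 429.2860 * 5.62377 / 1000
F = 2.414 kN


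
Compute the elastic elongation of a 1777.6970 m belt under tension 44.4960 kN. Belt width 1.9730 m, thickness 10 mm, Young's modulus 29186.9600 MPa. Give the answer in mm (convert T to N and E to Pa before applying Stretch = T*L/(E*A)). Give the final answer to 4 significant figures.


A = 1.9730 * 0.01 = 0.01973 m^2
Stretch = 44.4960*1000 * 1777.6970 / (29186.9600e6 * 0.01973) * 1000
Stretch = 137.4 mm


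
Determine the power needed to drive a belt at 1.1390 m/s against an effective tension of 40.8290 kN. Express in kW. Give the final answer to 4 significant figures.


P = Te * v = 40.8290 * 1.1390
P = 46.50 kW


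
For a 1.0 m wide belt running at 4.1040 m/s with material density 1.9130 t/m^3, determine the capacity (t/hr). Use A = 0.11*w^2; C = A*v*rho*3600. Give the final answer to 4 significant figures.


A = 0.11 * 1.0^2 = 0.11 m^2
C = 0.11 * 4.1040 * 1.9130 * 3600
C = 3109 t/hr


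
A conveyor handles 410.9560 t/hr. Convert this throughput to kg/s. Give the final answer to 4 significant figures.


m_dot = 410.9560 * 1000 / 3600
m_dot = 114.2 kg/s


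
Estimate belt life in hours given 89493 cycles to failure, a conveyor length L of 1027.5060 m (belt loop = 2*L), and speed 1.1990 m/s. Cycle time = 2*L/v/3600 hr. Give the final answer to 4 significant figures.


cycle_time = 2 * 1027.5060 / 1.1990 / 3600 = 0.476094 hr
life = 89493 * 0.476094 = 42610 hours


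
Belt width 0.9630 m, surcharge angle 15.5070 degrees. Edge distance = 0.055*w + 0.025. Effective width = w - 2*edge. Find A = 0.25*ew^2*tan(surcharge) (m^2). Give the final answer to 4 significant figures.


edge = 0.055*0.9630 + 0.025 = 0.077965 m
ew = 0.9630 - 2*0.077965 = 0.80707 m
A = 0.25 * 0.80707^2 * tan(15.5070 deg)
A = 0.04518 m^2


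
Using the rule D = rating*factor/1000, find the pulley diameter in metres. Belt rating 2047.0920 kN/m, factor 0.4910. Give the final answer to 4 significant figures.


D = 2047.0920 * 0.4910 / 1000
D = 1.005 m


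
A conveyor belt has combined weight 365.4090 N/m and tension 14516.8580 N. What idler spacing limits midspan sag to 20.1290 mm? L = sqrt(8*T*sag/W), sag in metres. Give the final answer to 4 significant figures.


sag = 20.1290/1000 = 0.020129 m
L = sqrt(8 * 14516.8580 * 0.020129 / 365.4090)
L = 2.529 m


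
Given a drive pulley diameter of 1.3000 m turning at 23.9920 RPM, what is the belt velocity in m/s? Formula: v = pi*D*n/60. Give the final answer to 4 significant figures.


v = pi * 1.3000 * 23.9920 / 60
v = 1.633 m/s


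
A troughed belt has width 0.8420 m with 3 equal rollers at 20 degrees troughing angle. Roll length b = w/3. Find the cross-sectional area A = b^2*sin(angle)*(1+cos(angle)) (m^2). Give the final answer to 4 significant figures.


b = 0.8420/3 = 0.280667 m
A = 0.280667^2 * sin(20 deg) * (1 + cos(20 deg))
A = 0.05226 m^2


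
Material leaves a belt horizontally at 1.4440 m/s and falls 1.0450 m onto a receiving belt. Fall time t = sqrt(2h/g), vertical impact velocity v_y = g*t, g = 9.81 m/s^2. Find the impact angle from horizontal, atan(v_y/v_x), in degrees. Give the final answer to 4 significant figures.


t = sqrt(2*1.0450/9.81) = 0.461571 s
v_y = 9.81 * 0.461571 = 4.52801 m/s
angle = atan(4.52801 / 1.4440) = 72.31 deg


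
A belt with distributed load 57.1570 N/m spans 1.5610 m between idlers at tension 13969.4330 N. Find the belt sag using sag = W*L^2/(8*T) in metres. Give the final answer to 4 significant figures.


sag = 57.1570 * 1.5610^2 / (8 * 13969.4330)
sag = 0.001246 m


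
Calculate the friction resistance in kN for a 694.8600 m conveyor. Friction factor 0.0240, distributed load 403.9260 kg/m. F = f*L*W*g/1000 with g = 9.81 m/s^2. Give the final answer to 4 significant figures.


F = 0.0240 * 694.8600 * 403.9260 * 9.81 / 1000
F = 66.08 kN


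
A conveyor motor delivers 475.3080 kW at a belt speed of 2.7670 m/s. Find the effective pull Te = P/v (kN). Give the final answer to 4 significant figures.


Te = P / v = 475.3080 / 2.7670
Te = 171.8 kN


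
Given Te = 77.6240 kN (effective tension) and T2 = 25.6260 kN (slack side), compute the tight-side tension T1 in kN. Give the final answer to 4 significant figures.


T1 = Te + T2 = 77.6240 + 25.6260
T1 = 103.2 kN


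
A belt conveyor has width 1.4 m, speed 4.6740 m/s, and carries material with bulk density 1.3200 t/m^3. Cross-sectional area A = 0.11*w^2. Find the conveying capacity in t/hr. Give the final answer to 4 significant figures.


A = 0.11 * 1.4^2 = 0.2156 m^2
C = 0.2156 * 4.6740 * 1.3200 * 3600
C = 4789 t/hr


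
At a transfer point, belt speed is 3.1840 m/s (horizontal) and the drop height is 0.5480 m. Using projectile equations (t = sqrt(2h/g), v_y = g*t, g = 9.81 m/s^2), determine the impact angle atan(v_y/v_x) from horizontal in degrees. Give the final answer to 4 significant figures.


t = sqrt(2*0.5480/9.81) = 0.33425 s
v_y = 9.81 * 0.33425 = 3.27899 m/s
angle = atan(3.27899 / 3.1840) = 45.84 deg


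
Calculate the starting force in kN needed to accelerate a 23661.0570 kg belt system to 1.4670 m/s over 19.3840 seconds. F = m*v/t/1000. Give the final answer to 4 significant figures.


F = 23661.0570 * 1.4670 / 19.3840 / 1000
F = 1.791 kN


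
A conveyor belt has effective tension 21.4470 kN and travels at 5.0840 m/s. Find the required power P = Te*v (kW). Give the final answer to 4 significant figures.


P = Te * v = 21.4470 * 5.0840
P = 109.0 kW
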